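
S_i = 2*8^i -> [2, 16, 128, 1024, 8192]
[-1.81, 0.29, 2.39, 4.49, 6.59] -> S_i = -1.81 + 2.10*i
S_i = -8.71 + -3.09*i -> [-8.71, -11.8, -14.89, -17.98, -21.07]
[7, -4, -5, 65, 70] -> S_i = Random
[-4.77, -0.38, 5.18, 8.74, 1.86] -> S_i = Random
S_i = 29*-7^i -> [29, -203, 1421, -9947, 69629]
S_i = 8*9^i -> [8, 72, 648, 5832, 52488]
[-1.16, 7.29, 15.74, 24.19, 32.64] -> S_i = -1.16 + 8.45*i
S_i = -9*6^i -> [-9, -54, -324, -1944, -11664]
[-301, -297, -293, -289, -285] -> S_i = -301 + 4*i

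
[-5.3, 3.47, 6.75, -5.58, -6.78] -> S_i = Random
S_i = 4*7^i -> [4, 28, 196, 1372, 9604]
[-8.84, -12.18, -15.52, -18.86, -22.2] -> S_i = -8.84 + -3.34*i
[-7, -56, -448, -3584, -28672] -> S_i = -7*8^i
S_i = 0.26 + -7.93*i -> [0.26, -7.67, -15.6, -23.53, -31.46]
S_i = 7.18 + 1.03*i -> [7.18, 8.21, 9.24, 10.27, 11.3]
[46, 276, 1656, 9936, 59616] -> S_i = 46*6^i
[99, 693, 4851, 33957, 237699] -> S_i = 99*7^i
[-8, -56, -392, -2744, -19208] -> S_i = -8*7^i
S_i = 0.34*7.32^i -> [0.34, 2.49, 18.22, 133.36, 976.17]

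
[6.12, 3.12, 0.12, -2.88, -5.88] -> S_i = 6.12 + -3.00*i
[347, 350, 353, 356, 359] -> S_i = 347 + 3*i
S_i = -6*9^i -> [-6, -54, -486, -4374, -39366]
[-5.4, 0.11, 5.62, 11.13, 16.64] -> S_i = -5.40 + 5.51*i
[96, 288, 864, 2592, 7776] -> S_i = 96*3^i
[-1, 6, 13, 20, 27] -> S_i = -1 + 7*i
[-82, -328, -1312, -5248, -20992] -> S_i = -82*4^i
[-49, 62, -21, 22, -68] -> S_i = Random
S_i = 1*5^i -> [1, 5, 25, 125, 625]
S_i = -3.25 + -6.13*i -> [-3.25, -9.38, -15.51, -21.64, -27.77]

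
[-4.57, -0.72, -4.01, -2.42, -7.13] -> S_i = Random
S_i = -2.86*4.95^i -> [-2.86, -14.16, -70.08, -346.88, -1717.07]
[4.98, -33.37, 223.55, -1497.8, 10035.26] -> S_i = 4.98*(-6.70)^i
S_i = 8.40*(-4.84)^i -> [8.4, -40.66, 196.78, -952.39, 4609.57]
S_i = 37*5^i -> [37, 185, 925, 4625, 23125]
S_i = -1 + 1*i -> [-1, 0, 1, 2, 3]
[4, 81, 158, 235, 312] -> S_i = 4 + 77*i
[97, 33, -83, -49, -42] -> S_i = Random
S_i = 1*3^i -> [1, 3, 9, 27, 81]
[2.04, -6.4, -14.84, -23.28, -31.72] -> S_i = 2.04 + -8.44*i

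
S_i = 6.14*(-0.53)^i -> [6.14, -3.25, 1.72, -0.91, 0.48]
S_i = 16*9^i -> [16, 144, 1296, 11664, 104976]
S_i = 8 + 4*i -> [8, 12, 16, 20, 24]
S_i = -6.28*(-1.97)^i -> [-6.28, 12.37, -24.37, 48.01, -94.59]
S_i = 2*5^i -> [2, 10, 50, 250, 1250]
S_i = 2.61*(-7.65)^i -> [2.61, -19.97, 152.74, -1168.49, 8938.94]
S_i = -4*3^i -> [-4, -12, -36, -108, -324]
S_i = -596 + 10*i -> [-596, -586, -576, -566, -556]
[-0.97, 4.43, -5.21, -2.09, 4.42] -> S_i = Random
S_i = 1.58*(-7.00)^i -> [1.58, -11.06, 77.42, -541.94, 3793.58]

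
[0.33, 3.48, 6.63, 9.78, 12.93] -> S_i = 0.33 + 3.15*i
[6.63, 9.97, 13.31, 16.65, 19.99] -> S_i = 6.63 + 3.34*i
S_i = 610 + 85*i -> [610, 695, 780, 865, 950]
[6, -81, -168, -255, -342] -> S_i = 6 + -87*i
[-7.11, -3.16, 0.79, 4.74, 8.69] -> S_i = -7.11 + 3.95*i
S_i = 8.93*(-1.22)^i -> [8.93, -10.89, 13.29, -16.22, 19.78]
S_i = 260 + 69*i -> [260, 329, 398, 467, 536]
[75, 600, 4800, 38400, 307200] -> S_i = 75*8^i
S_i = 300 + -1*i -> [300, 299, 298, 297, 296]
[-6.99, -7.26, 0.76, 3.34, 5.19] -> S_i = Random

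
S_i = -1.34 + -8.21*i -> [-1.34, -9.55, -17.76, -25.97, -34.18]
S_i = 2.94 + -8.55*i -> [2.94, -5.61, -14.16, -22.71, -31.26]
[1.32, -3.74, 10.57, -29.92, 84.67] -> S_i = 1.32*(-2.83)^i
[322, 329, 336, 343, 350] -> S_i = 322 + 7*i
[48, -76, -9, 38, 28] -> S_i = Random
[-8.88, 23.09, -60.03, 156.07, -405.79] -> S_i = -8.88*(-2.60)^i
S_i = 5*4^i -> [5, 20, 80, 320, 1280]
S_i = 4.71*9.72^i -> [4.71, 45.78, 444.99, 4325.33, 42042.25]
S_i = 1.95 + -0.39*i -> [1.95, 1.56, 1.17, 0.78, 0.39]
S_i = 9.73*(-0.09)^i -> [9.73, -0.88, 0.08, -0.01, 0.0]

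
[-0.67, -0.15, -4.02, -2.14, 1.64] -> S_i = Random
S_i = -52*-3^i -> [-52, 156, -468, 1404, -4212]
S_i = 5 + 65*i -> [5, 70, 135, 200, 265]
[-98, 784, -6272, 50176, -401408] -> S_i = -98*-8^i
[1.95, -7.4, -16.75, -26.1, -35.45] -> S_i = 1.95 + -9.35*i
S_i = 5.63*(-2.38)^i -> [5.63, -13.4, 31.89, -75.9, 180.64]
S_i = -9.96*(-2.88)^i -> [-9.96, 28.68, -82.61, 237.92, -685.22]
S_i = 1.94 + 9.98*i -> [1.94, 11.92, 21.9, 31.88, 41.86]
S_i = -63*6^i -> [-63, -378, -2268, -13608, -81648]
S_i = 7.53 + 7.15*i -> [7.53, 14.68, 21.83, 28.98, 36.13]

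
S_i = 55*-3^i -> [55, -165, 495, -1485, 4455]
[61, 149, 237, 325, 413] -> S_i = 61 + 88*i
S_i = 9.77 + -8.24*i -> [9.77, 1.53, -6.71, -14.95, -23.19]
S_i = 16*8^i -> [16, 128, 1024, 8192, 65536]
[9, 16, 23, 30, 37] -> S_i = 9 + 7*i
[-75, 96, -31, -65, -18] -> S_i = Random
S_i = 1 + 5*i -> [1, 6, 11, 16, 21]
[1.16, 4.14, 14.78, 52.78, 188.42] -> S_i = 1.16*3.57^i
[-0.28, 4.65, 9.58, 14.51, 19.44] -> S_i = -0.28 + 4.93*i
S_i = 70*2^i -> [70, 140, 280, 560, 1120]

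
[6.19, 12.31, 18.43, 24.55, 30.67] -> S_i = 6.19 + 6.12*i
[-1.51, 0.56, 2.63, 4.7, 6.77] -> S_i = -1.51 + 2.07*i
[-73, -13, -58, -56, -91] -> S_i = Random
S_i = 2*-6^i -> [2, -12, 72, -432, 2592]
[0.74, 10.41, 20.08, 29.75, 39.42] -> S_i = 0.74 + 9.67*i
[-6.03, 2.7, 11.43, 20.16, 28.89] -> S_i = -6.03 + 8.73*i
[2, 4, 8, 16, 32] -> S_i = 2*2^i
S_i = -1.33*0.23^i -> [-1.33, -0.31, -0.07, -0.02, -0.0]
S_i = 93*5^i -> [93, 465, 2325, 11625, 58125]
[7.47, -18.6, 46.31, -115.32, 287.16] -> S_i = 7.47*(-2.49)^i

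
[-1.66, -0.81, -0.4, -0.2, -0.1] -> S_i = -1.66*0.49^i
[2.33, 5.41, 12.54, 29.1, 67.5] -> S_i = 2.33*2.32^i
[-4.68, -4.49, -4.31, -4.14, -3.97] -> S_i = -4.68*0.96^i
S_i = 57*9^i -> [57, 513, 4617, 41553, 373977]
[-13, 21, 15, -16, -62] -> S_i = Random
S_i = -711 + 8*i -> [-711, -703, -695, -687, -679]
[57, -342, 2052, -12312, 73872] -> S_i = 57*-6^i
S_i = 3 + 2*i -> [3, 5, 7, 9, 11]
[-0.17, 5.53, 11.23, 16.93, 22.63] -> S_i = -0.17 + 5.70*i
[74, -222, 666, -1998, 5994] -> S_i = 74*-3^i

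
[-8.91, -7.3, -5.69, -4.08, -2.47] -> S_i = -8.91 + 1.61*i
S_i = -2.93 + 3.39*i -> [-2.93, 0.46, 3.85, 7.24, 10.63]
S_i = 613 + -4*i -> [613, 609, 605, 601, 597]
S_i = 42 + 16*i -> [42, 58, 74, 90, 106]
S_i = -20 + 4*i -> [-20, -16, -12, -8, -4]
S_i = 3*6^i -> [3, 18, 108, 648, 3888]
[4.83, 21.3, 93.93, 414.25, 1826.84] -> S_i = 4.83*4.41^i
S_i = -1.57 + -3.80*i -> [-1.57, -5.37, -9.17, -12.97, -16.77]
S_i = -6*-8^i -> [-6, 48, -384, 3072, -24576]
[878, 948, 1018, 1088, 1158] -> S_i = 878 + 70*i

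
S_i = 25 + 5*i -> [25, 30, 35, 40, 45]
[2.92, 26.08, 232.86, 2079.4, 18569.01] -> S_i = 2.92*8.93^i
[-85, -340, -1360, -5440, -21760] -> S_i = -85*4^i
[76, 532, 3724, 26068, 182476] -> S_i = 76*7^i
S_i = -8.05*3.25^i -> [-8.05, -26.16, -85.03, -276.34, -898.11]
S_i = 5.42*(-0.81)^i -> [5.42, -4.39, 3.56, -2.88, 2.33]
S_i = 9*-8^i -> [9, -72, 576, -4608, 36864]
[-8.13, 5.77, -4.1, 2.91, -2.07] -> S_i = -8.13*(-0.71)^i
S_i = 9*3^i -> [9, 27, 81, 243, 729]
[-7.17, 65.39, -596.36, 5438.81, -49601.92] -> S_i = -7.17*(-9.12)^i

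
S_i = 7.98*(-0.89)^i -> [7.98, -7.1, 6.32, -5.63, 5.01]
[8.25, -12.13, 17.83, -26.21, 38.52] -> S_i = 8.25*(-1.47)^i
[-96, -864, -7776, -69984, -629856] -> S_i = -96*9^i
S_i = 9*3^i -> [9, 27, 81, 243, 729]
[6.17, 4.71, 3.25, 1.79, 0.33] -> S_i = 6.17 + -1.46*i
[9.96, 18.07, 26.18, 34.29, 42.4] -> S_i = 9.96 + 8.11*i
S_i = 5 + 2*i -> [5, 7, 9, 11, 13]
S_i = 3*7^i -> [3, 21, 147, 1029, 7203]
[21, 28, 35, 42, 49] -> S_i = 21 + 7*i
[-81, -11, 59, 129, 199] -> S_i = -81 + 70*i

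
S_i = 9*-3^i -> [9, -27, 81, -243, 729]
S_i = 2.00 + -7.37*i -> [2.0, -5.37, -12.74, -20.11, -27.48]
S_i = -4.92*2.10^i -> [-4.92, -10.33, -21.7, -45.56, -95.68]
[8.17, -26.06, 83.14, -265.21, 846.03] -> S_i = 8.17*(-3.19)^i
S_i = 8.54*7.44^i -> [8.54, 63.54, 472.72, 3517.03, 26166.74]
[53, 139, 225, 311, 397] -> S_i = 53 + 86*i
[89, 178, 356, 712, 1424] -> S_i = 89*2^i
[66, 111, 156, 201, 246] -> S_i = 66 + 45*i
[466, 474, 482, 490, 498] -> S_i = 466 + 8*i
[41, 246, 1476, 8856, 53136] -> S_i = 41*6^i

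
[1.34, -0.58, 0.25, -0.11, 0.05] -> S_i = 1.34*(-0.43)^i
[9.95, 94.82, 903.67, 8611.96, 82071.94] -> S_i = 9.95*9.53^i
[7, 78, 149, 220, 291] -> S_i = 7 + 71*i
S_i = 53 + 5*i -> [53, 58, 63, 68, 73]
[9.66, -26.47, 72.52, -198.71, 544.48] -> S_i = 9.66*(-2.74)^i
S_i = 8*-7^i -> [8, -56, 392, -2744, 19208]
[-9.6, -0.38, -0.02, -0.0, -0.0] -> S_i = -9.60*0.04^i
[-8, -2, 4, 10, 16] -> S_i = -8 + 6*i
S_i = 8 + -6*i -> [8, 2, -4, -10, -16]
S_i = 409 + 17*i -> [409, 426, 443, 460, 477]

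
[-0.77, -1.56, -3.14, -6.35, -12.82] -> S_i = -0.77*2.02^i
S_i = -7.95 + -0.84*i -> [-7.95, -8.79, -9.63, -10.47, -11.31]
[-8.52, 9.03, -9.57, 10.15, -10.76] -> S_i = -8.52*(-1.06)^i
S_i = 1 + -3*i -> [1, -2, -5, -8, -11]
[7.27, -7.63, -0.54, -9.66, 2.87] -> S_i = Random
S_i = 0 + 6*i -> [0, 6, 12, 18, 24]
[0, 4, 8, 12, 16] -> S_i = 0 + 4*i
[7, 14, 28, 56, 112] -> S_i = 7*2^i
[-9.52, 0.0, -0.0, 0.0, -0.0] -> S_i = -9.52*-0.00^i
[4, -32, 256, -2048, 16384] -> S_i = 4*-8^i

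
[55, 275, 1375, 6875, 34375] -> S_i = 55*5^i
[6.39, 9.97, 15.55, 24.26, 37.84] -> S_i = 6.39*1.56^i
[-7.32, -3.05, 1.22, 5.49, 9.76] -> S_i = -7.32 + 4.27*i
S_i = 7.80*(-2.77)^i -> [7.8, -21.61, 59.85, -165.78, 459.21]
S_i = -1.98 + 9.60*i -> [-1.98, 7.62, 17.22, 26.82, 36.42]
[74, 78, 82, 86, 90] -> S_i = 74 + 4*i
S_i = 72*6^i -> [72, 432, 2592, 15552, 93312]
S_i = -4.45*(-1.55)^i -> [-4.45, 6.9, -10.69, 16.57, -25.69]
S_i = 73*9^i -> [73, 657, 5913, 53217, 478953]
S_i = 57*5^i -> [57, 285, 1425, 7125, 35625]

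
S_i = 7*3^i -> [7, 21, 63, 189, 567]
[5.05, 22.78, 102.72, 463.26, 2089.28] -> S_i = 5.05*4.51^i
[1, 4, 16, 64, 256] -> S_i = 1*4^i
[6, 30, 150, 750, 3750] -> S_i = 6*5^i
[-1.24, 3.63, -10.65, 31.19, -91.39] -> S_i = -1.24*(-2.93)^i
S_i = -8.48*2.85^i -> [-8.48, -24.17, -68.88, -196.3, -559.47]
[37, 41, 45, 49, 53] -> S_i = 37 + 4*i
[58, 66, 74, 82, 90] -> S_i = 58 + 8*i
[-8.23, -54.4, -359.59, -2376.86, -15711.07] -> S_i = -8.23*6.61^i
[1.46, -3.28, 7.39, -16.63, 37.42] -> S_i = 1.46*(-2.25)^i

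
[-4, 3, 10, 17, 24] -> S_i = -4 + 7*i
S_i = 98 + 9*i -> [98, 107, 116, 125, 134]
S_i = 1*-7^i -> [1, -7, 49, -343, 2401]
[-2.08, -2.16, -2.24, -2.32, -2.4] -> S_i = -2.08 + -0.08*i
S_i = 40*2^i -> [40, 80, 160, 320, 640]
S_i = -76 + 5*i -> [-76, -71, -66, -61, -56]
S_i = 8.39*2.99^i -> [8.39, 25.09, 75.01, 224.27, 670.57]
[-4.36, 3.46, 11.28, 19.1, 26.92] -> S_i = -4.36 + 7.82*i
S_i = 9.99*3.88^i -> [9.99, 38.76, 150.39, 583.53, 2264.08]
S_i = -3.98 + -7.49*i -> [-3.98, -11.47, -18.96, -26.45, -33.94]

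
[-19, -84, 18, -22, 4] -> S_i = Random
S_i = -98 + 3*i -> [-98, -95, -92, -89, -86]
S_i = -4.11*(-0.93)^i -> [-4.11, 3.82, -3.55, 3.31, -3.07]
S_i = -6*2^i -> [-6, -12, -24, -48, -96]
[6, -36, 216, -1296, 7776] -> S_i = 6*-6^i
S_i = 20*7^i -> [20, 140, 980, 6860, 48020]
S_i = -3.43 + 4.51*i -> [-3.43, 1.08, 5.59, 10.1, 14.61]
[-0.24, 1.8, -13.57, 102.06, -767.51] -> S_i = -0.24*(-7.52)^i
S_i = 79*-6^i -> [79, -474, 2844, -17064, 102384]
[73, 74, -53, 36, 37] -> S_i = Random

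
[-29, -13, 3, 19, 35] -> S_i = -29 + 16*i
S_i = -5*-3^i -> [-5, 15, -45, 135, -405]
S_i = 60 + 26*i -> [60, 86, 112, 138, 164]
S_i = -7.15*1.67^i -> [-7.15, -11.94, -19.94, -33.3, -55.61]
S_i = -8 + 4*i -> [-8, -4, 0, 4, 8]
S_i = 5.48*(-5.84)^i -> [5.48, -32.0, 186.9, -1091.49, 6374.29]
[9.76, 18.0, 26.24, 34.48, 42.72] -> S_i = 9.76 + 8.24*i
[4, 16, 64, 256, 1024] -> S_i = 4*4^i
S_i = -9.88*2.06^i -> [-9.88, -20.35, -41.93, -86.37, -177.92]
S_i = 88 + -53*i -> [88, 35, -18, -71, -124]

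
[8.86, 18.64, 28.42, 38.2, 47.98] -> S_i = 8.86 + 9.78*i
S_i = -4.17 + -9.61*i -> [-4.17, -13.78, -23.39, -33.0, -42.61]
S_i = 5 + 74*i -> [5, 79, 153, 227, 301]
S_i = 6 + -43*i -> [6, -37, -80, -123, -166]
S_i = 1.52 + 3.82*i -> [1.52, 5.34, 9.16, 12.98, 16.8]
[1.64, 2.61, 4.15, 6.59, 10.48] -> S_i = 1.64*1.59^i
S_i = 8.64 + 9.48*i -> [8.64, 18.12, 27.6, 37.08, 46.56]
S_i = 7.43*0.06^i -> [7.43, 0.45, 0.03, 0.0, 0.0]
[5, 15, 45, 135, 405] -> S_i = 5*3^i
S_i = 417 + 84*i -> [417, 501, 585, 669, 753]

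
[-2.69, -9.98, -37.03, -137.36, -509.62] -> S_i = -2.69*3.71^i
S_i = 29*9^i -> [29, 261, 2349, 21141, 190269]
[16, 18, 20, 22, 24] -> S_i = 16 + 2*i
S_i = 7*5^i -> [7, 35, 175, 875, 4375]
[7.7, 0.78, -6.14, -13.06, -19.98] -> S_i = 7.70 + -6.92*i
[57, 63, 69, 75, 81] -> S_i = 57 + 6*i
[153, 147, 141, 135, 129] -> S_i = 153 + -6*i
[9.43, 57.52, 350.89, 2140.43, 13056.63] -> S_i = 9.43*6.10^i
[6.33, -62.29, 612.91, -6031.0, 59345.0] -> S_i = 6.33*(-9.84)^i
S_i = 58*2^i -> [58, 116, 232, 464, 928]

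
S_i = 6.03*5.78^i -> [6.03, 34.85, 201.45, 1164.4, 6730.21]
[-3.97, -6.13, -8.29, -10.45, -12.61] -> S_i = -3.97 + -2.16*i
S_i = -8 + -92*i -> [-8, -100, -192, -284, -376]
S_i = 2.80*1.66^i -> [2.8, 4.65, 7.72, 12.81, 21.26]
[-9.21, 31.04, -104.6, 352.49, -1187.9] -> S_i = -9.21*(-3.37)^i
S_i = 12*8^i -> [12, 96, 768, 6144, 49152]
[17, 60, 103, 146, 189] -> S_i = 17 + 43*i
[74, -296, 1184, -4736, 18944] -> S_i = 74*-4^i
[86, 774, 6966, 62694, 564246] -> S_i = 86*9^i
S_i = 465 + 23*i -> [465, 488, 511, 534, 557]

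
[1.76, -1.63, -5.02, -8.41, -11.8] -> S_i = 1.76 + -3.39*i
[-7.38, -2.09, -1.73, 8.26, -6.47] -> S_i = Random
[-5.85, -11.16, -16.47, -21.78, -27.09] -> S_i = -5.85 + -5.31*i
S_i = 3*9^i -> [3, 27, 243, 2187, 19683]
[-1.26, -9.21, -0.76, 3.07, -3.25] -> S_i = Random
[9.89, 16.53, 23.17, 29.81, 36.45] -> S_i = 9.89 + 6.64*i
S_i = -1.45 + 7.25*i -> [-1.45, 5.8, 13.05, 20.3, 27.55]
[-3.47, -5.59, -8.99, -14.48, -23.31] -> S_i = -3.47*1.61^i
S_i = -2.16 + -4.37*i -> [-2.16, -6.53, -10.9, -15.27, -19.64]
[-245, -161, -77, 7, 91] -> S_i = -245 + 84*i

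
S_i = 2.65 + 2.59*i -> [2.65, 5.24, 7.83, 10.42, 13.01]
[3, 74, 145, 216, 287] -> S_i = 3 + 71*i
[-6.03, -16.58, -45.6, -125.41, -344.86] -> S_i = -6.03*2.75^i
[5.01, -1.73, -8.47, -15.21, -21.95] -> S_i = 5.01 + -6.74*i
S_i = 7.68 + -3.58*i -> [7.68, 4.1, 0.52, -3.06, -6.64]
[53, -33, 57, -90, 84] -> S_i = Random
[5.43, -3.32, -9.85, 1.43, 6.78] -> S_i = Random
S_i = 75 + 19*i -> [75, 94, 113, 132, 151]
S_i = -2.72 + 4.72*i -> [-2.72, 2.0, 6.72, 11.44, 16.16]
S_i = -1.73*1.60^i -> [-1.73, -2.77, -4.43, -7.09, -11.34]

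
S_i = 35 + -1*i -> [35, 34, 33, 32, 31]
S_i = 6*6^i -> [6, 36, 216, 1296, 7776]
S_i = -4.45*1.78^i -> [-4.45, -7.92, -14.1, -25.1, -44.67]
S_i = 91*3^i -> [91, 273, 819, 2457, 7371]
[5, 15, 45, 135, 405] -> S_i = 5*3^i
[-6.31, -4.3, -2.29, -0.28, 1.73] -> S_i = -6.31 + 2.01*i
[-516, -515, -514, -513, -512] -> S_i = -516 + 1*i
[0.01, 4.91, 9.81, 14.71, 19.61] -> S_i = 0.01 + 4.90*i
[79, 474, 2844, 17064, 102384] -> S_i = 79*6^i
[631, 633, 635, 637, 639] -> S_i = 631 + 2*i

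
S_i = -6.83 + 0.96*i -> [-6.83, -5.87, -4.91, -3.95, -2.99]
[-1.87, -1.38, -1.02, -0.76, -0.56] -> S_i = -1.87*0.74^i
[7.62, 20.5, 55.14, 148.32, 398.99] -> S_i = 7.62*2.69^i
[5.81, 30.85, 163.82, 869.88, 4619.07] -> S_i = 5.81*5.31^i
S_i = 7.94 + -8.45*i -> [7.94, -0.51, -8.96, -17.41, -25.86]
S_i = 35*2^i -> [35, 70, 140, 280, 560]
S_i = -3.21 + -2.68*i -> [-3.21, -5.89, -8.57, -11.25, -13.93]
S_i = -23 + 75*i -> [-23, 52, 127, 202, 277]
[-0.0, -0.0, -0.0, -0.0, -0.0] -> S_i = -0.00*0.19^i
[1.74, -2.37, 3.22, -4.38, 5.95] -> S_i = 1.74*(-1.36)^i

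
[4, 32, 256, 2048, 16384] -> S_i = 4*8^i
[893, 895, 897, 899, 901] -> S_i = 893 + 2*i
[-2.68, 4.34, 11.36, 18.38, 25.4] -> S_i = -2.68 + 7.02*i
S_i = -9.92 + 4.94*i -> [-9.92, -4.98, -0.04, 4.9, 9.84]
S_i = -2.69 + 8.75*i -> [-2.69, 6.06, 14.81, 23.56, 32.31]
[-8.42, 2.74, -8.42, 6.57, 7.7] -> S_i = Random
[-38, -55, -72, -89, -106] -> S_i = -38 + -17*i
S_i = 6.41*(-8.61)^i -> [6.41, -55.19, 475.19, -4091.36, 35226.59]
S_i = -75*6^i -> [-75, -450, -2700, -16200, -97200]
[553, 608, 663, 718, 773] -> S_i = 553 + 55*i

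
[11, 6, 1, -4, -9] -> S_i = 11 + -5*i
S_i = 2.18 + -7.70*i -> [2.18, -5.52, -13.22, -20.92, -28.62]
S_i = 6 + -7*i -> [6, -1, -8, -15, -22]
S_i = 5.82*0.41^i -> [5.82, 2.39, 0.98, 0.4, 0.16]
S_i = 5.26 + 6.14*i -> [5.26, 11.4, 17.54, 23.68, 29.82]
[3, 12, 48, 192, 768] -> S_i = 3*4^i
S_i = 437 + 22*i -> [437, 459, 481, 503, 525]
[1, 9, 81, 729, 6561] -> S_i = 1*9^i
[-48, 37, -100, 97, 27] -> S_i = Random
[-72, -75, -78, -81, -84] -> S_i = -72 + -3*i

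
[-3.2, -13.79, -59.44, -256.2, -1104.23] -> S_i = -3.20*4.31^i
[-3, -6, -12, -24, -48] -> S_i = -3*2^i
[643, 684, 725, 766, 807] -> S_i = 643 + 41*i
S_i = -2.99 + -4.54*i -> [-2.99, -7.53, -12.07, -16.61, -21.15]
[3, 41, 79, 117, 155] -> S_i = 3 + 38*i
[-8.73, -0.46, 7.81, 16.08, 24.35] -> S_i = -8.73 + 8.27*i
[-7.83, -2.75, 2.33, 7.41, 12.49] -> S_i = -7.83 + 5.08*i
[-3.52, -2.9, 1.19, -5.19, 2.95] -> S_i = Random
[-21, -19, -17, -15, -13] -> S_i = -21 + 2*i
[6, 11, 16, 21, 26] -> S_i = 6 + 5*i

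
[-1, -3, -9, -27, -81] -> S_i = -1*3^i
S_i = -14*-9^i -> [-14, 126, -1134, 10206, -91854]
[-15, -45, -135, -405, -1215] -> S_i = -15*3^i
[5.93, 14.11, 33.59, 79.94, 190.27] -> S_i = 5.93*2.38^i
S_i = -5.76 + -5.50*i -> [-5.76, -11.26, -16.76, -22.26, -27.76]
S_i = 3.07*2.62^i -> [3.07, 8.04, 21.07, 55.21, 144.66]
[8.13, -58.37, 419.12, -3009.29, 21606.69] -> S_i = 8.13*(-7.18)^i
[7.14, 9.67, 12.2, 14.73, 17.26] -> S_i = 7.14 + 2.53*i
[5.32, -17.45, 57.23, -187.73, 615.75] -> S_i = 5.32*(-3.28)^i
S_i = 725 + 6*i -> [725, 731, 737, 743, 749]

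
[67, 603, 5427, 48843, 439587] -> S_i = 67*9^i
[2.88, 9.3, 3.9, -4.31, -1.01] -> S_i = Random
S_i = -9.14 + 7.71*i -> [-9.14, -1.43, 6.28, 13.99, 21.7]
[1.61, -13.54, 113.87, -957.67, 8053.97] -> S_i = 1.61*(-8.41)^i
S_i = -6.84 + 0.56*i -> [-6.84, -6.28, -5.72, -5.16, -4.6]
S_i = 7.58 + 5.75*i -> [7.58, 13.33, 19.08, 24.83, 30.58]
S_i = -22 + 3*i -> [-22, -19, -16, -13, -10]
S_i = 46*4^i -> [46, 184, 736, 2944, 11776]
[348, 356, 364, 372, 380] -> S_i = 348 + 8*i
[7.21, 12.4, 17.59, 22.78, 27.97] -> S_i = 7.21 + 5.19*i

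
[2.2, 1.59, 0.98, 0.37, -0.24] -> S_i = 2.20 + -0.61*i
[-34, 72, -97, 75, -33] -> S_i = Random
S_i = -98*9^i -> [-98, -882, -7938, -71442, -642978]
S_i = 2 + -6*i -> [2, -4, -10, -16, -22]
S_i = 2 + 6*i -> [2, 8, 14, 20, 26]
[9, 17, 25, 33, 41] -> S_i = 9 + 8*i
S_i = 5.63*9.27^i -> [5.63, 52.19, 483.8, 4484.85, 41574.53]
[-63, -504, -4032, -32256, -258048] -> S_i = -63*8^i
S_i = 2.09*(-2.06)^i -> [2.09, -4.31, 8.87, -18.27, 37.64]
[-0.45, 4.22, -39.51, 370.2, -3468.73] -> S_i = -0.45*(-9.37)^i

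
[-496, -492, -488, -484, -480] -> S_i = -496 + 4*i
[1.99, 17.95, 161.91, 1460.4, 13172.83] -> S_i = 1.99*9.02^i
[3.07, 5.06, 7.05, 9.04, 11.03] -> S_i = 3.07 + 1.99*i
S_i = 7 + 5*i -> [7, 12, 17, 22, 27]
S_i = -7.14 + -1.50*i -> [-7.14, -8.64, -10.14, -11.64, -13.14]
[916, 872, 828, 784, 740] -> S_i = 916 + -44*i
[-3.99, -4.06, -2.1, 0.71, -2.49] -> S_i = Random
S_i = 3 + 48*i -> [3, 51, 99, 147, 195]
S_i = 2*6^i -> [2, 12, 72, 432, 2592]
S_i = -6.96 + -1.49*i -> [-6.96, -8.45, -9.94, -11.43, -12.92]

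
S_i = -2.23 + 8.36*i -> [-2.23, 6.13, 14.49, 22.85, 31.21]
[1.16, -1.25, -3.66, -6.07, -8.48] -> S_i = 1.16 + -2.41*i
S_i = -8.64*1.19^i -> [-8.64, -10.28, -12.24, -14.56, -17.33]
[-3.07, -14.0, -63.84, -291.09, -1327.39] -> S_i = -3.07*4.56^i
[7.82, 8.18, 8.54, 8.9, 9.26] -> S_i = 7.82 + 0.36*i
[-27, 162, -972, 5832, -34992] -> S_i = -27*-6^i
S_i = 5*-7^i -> [5, -35, 245, -1715, 12005]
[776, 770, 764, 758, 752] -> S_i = 776 + -6*i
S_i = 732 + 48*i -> [732, 780, 828, 876, 924]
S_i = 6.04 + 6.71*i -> [6.04, 12.75, 19.46, 26.17, 32.88]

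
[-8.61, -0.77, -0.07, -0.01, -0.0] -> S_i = -8.61*0.09^i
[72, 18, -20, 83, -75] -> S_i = Random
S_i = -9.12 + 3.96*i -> [-9.12, -5.16, -1.2, 2.76, 6.72]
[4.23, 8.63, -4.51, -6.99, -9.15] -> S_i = Random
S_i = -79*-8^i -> [-79, 632, -5056, 40448, -323584]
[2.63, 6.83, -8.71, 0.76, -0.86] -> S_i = Random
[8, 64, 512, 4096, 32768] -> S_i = 8*8^i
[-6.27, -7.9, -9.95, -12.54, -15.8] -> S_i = -6.27*1.26^i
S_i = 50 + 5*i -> [50, 55, 60, 65, 70]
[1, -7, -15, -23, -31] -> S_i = 1 + -8*i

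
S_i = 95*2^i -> [95, 190, 380, 760, 1520]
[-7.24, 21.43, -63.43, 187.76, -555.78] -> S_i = -7.24*(-2.96)^i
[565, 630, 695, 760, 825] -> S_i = 565 + 65*i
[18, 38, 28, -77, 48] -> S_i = Random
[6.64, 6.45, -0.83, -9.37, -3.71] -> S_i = Random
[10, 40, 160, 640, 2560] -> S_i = 10*4^i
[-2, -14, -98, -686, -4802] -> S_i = -2*7^i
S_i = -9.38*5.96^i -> [-9.38, -55.9, -333.19, -1985.83, -11835.53]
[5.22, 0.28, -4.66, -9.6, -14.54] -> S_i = 5.22 + -4.94*i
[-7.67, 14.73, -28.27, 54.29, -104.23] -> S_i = -7.67*(-1.92)^i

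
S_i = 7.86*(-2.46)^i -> [7.86, -19.34, 47.57, -117.01, 287.85]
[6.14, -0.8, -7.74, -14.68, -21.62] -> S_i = 6.14 + -6.94*i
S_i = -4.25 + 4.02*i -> [-4.25, -0.23, 3.79, 7.81, 11.83]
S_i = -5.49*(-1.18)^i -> [-5.49, 6.48, -7.64, 9.02, -10.64]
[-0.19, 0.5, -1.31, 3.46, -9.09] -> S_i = -0.19*(-2.63)^i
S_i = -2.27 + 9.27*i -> [-2.27, 7.0, 16.27, 25.54, 34.81]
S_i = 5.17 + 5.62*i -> [5.17, 10.79, 16.41, 22.03, 27.65]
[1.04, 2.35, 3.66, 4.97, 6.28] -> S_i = 1.04 + 1.31*i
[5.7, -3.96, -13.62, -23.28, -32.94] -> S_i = 5.70 + -9.66*i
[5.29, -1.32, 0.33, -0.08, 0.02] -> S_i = 5.29*(-0.25)^i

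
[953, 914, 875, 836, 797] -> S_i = 953 + -39*i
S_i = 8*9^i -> [8, 72, 648, 5832, 52488]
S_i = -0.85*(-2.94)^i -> [-0.85, 2.5, -7.35, 21.6, -63.51]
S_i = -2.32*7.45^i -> [-2.32, -17.28, -128.77, -959.31, -7146.82]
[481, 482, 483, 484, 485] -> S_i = 481 + 1*i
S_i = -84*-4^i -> [-84, 336, -1344, 5376, -21504]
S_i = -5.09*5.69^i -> [-5.09, -28.96, -164.79, -937.68, -5335.4]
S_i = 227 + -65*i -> [227, 162, 97, 32, -33]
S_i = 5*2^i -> [5, 10, 20, 40, 80]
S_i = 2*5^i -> [2, 10, 50, 250, 1250]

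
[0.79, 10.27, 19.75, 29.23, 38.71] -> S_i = 0.79 + 9.48*i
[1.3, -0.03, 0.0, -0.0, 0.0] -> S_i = 1.30*(-0.02)^i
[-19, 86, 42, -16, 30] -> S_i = Random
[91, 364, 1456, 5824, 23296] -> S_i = 91*4^i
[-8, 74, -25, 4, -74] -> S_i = Random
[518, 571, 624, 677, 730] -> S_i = 518 + 53*i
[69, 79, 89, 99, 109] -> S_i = 69 + 10*i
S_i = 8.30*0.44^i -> [8.3, 3.65, 1.61, 0.71, 0.31]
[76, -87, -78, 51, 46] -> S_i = Random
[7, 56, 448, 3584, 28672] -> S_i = 7*8^i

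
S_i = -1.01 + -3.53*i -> [-1.01, -4.54, -8.07, -11.6, -15.13]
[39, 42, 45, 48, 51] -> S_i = 39 + 3*i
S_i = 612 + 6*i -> [612, 618, 624, 630, 636]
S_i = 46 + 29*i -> [46, 75, 104, 133, 162]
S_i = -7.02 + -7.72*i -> [-7.02, -14.74, -22.46, -30.18, -37.9]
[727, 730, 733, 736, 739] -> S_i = 727 + 3*i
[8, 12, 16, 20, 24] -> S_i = 8 + 4*i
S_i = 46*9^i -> [46, 414, 3726, 33534, 301806]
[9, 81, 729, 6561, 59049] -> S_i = 9*9^i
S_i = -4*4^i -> [-4, -16, -64, -256, -1024]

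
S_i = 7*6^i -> [7, 42, 252, 1512, 9072]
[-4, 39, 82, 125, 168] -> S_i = -4 + 43*i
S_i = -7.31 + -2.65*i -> [-7.31, -9.96, -12.61, -15.26, -17.91]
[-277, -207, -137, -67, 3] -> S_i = -277 + 70*i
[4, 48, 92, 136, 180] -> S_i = 4 + 44*i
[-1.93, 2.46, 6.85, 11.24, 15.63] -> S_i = -1.93 + 4.39*i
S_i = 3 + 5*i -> [3, 8, 13, 18, 23]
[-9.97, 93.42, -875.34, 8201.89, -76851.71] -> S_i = -9.97*(-9.37)^i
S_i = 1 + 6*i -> [1, 7, 13, 19, 25]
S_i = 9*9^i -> [9, 81, 729, 6561, 59049]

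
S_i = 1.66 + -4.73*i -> [1.66, -3.07, -7.8, -12.53, -17.26]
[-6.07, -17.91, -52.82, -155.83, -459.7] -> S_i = -6.07*2.95^i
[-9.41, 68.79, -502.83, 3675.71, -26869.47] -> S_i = -9.41*(-7.31)^i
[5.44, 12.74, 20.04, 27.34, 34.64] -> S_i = 5.44 + 7.30*i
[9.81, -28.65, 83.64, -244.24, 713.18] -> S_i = 9.81*(-2.92)^i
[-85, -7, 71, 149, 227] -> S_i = -85 + 78*i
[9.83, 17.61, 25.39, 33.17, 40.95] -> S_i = 9.83 + 7.78*i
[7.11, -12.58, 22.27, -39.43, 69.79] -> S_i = 7.11*(-1.77)^i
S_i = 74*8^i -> [74, 592, 4736, 37888, 303104]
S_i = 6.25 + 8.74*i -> [6.25, 14.99, 23.73, 32.47, 41.21]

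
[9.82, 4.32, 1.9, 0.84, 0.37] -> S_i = 9.82*0.44^i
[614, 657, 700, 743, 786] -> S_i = 614 + 43*i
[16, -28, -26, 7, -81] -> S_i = Random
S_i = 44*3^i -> [44, 132, 396, 1188, 3564]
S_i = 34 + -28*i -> [34, 6, -22, -50, -78]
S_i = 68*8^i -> [68, 544, 4352, 34816, 278528]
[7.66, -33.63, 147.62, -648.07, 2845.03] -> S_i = 7.66*(-4.39)^i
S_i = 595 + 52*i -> [595, 647, 699, 751, 803]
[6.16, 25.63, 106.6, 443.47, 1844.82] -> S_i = 6.16*4.16^i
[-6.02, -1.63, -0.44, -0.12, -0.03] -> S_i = -6.02*0.27^i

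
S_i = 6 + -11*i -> [6, -5, -16, -27, -38]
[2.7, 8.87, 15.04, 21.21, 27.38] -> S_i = 2.70 + 6.17*i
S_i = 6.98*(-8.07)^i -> [6.98, -56.33, 454.57, -3668.39, 29603.94]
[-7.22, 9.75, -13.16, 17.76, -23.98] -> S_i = -7.22*(-1.35)^i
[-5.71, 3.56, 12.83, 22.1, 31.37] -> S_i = -5.71 + 9.27*i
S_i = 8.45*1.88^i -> [8.45, 15.89, 29.87, 56.15, 105.56]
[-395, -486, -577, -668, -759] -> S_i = -395 + -91*i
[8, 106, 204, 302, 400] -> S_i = 8 + 98*i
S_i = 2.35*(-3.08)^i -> [2.35, -7.24, 22.29, -68.66, 211.48]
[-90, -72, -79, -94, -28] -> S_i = Random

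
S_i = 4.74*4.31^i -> [4.74, 20.43, 88.05, 379.5, 1635.64]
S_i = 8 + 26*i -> [8, 34, 60, 86, 112]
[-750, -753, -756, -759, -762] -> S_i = -750 + -3*i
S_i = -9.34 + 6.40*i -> [-9.34, -2.94, 3.46, 9.86, 16.26]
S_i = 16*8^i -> [16, 128, 1024, 8192, 65536]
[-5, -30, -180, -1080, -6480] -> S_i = -5*6^i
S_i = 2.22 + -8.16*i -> [2.22, -5.94, -14.1, -22.26, -30.42]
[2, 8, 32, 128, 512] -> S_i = 2*4^i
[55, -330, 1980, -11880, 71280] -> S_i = 55*-6^i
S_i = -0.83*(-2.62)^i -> [-0.83, 2.17, -5.7, 14.93, -39.11]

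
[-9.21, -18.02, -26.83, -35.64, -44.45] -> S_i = -9.21 + -8.81*i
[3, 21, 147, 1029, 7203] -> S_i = 3*7^i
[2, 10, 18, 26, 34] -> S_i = 2 + 8*i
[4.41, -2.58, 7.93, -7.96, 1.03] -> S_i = Random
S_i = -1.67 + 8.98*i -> [-1.67, 7.31, 16.29, 25.27, 34.25]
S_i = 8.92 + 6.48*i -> [8.92, 15.4, 21.88, 28.36, 34.84]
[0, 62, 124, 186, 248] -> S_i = 0 + 62*i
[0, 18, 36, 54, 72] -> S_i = 0 + 18*i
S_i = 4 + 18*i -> [4, 22, 40, 58, 76]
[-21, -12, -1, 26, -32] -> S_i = Random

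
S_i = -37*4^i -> [-37, -148, -592, -2368, -9472]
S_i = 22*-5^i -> [22, -110, 550, -2750, 13750]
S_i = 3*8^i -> [3, 24, 192, 1536, 12288]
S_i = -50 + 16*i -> [-50, -34, -18, -2, 14]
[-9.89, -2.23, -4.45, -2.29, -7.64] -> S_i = Random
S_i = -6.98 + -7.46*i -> [-6.98, -14.44, -21.9, -29.36, -36.82]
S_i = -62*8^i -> [-62, -496, -3968, -31744, -253952]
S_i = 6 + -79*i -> [6, -73, -152, -231, -310]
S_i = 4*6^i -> [4, 24, 144, 864, 5184]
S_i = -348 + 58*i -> [-348, -290, -232, -174, -116]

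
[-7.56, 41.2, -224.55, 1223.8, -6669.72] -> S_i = -7.56*(-5.45)^i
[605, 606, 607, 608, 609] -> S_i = 605 + 1*i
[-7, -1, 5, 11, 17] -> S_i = -7 + 6*i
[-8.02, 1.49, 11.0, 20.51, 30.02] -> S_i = -8.02 + 9.51*i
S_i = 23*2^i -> [23, 46, 92, 184, 368]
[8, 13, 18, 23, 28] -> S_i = 8 + 5*i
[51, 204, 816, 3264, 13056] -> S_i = 51*4^i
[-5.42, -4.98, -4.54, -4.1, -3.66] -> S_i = -5.42 + 0.44*i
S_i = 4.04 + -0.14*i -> [4.04, 3.9, 3.76, 3.62, 3.48]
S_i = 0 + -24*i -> [0, -24, -48, -72, -96]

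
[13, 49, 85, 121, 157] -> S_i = 13 + 36*i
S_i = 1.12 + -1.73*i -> [1.12, -0.61, -2.34, -4.07, -5.8]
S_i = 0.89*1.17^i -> [0.89, 1.04, 1.22, 1.43, 1.67]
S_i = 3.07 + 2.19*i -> [3.07, 5.26, 7.45, 9.64, 11.83]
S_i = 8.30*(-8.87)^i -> [8.3, -73.62, 653.02, -5792.27, 51377.45]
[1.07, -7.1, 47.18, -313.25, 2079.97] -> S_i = 1.07*(-6.64)^i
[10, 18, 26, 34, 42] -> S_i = 10 + 8*i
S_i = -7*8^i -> [-7, -56, -448, -3584, -28672]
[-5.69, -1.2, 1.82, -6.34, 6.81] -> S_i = Random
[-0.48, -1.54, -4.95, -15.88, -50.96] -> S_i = -0.48*3.21^i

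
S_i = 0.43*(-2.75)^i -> [0.43, -1.18, 3.25, -8.94, 24.59]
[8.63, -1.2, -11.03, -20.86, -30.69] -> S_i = 8.63 + -9.83*i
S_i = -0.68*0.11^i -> [-0.68, -0.07, -0.01, -0.0, -0.0]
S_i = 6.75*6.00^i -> [6.75, 40.5, 243.0, 1458.0, 8748.0]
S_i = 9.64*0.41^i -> [9.64, 3.95, 1.62, 0.66, 0.27]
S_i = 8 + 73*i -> [8, 81, 154, 227, 300]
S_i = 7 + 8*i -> [7, 15, 23, 31, 39]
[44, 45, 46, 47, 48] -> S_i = 44 + 1*i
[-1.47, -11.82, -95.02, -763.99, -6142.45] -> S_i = -1.47*8.04^i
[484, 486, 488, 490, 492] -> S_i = 484 + 2*i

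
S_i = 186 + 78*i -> [186, 264, 342, 420, 498]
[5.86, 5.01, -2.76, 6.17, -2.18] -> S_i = Random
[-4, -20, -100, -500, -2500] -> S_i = -4*5^i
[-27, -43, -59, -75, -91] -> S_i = -27 + -16*i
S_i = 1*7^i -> [1, 7, 49, 343, 2401]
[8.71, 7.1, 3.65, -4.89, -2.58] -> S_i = Random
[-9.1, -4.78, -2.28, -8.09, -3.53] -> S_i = Random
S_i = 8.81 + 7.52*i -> [8.81, 16.33, 23.85, 31.37, 38.89]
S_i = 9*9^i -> [9, 81, 729, 6561, 59049]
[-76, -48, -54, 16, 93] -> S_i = Random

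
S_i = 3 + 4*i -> [3, 7, 11, 15, 19]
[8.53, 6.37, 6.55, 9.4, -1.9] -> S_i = Random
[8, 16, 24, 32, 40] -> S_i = 8 + 8*i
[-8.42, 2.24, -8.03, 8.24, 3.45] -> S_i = Random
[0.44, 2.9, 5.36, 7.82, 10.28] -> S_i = 0.44 + 2.46*i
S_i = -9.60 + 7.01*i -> [-9.6, -2.59, 4.42, 11.43, 18.44]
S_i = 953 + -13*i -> [953, 940, 927, 914, 901]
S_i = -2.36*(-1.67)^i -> [-2.36, 3.94, -6.58, 10.99, -18.36]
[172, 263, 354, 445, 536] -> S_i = 172 + 91*i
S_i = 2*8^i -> [2, 16, 128, 1024, 8192]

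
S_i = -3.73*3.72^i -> [-3.73, -13.88, -51.62, -192.02, -714.3]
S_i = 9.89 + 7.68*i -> [9.89, 17.57, 25.25, 32.93, 40.61]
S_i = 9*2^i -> [9, 18, 36, 72, 144]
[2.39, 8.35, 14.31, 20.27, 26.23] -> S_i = 2.39 + 5.96*i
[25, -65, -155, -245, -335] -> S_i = 25 + -90*i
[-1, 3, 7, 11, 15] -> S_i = -1 + 4*i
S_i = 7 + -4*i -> [7, 3, -1, -5, -9]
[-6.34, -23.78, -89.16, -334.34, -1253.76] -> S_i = -6.34*3.75^i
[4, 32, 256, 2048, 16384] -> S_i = 4*8^i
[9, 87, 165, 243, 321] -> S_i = 9 + 78*i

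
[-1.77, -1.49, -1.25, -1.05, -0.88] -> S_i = -1.77*0.84^i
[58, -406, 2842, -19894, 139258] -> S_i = 58*-7^i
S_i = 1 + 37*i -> [1, 38, 75, 112, 149]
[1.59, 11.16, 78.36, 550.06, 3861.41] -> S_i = 1.59*7.02^i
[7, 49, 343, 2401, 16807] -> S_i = 7*7^i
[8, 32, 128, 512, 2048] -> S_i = 8*4^i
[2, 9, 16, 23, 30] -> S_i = 2 + 7*i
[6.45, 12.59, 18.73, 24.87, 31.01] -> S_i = 6.45 + 6.14*i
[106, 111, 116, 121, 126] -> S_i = 106 + 5*i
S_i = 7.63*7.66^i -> [7.63, 58.45, 447.69, 3429.34, 26268.76]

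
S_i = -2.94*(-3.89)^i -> [-2.94, 11.44, -44.49, 173.06, -673.2]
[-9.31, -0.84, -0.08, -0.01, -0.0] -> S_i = -9.31*0.09^i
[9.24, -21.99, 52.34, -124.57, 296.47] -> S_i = 9.24*(-2.38)^i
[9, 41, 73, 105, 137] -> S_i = 9 + 32*i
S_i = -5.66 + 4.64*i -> [-5.66, -1.02, 3.62, 8.26, 12.9]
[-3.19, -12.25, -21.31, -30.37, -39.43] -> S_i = -3.19 + -9.06*i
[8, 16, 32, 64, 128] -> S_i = 8*2^i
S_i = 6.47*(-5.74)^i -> [6.47, -37.14, 213.17, -1223.6, 7023.47]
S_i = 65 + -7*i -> [65, 58, 51, 44, 37]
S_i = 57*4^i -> [57, 228, 912, 3648, 14592]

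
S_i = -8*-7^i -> [-8, 56, -392, 2744, -19208]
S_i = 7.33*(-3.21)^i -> [7.33, -23.53, 75.53, -242.45, 778.26]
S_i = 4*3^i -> [4, 12, 36, 108, 324]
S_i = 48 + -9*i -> [48, 39, 30, 21, 12]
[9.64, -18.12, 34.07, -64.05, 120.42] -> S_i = 9.64*(-1.88)^i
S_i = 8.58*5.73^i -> [8.58, 49.16, 281.71, 1614.18, 9249.23]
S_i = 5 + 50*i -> [5, 55, 105, 155, 205]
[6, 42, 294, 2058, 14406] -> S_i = 6*7^i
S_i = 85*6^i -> [85, 510, 3060, 18360, 110160]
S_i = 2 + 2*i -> [2, 4, 6, 8, 10]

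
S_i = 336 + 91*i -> [336, 427, 518, 609, 700]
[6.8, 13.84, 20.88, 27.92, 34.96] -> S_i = 6.80 + 7.04*i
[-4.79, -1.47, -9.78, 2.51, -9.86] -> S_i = Random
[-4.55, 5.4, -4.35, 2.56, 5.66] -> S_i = Random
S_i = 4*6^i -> [4, 24, 144, 864, 5184]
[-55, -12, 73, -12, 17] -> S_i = Random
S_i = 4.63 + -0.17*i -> [4.63, 4.46, 4.29, 4.12, 3.95]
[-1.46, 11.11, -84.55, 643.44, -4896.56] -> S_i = -1.46*(-7.61)^i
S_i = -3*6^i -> [-3, -18, -108, -648, -3888]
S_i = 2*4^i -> [2, 8, 32, 128, 512]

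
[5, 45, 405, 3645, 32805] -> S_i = 5*9^i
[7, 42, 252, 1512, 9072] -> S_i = 7*6^i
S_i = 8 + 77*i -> [8, 85, 162, 239, 316]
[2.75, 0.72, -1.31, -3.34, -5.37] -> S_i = 2.75 + -2.03*i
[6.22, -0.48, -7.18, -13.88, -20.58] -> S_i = 6.22 + -6.70*i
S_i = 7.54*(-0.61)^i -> [7.54, -4.6, 2.81, -1.71, 1.04]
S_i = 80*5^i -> [80, 400, 2000, 10000, 50000]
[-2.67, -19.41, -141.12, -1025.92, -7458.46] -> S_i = -2.67*7.27^i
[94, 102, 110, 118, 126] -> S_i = 94 + 8*i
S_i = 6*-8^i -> [6, -48, 384, -3072, 24576]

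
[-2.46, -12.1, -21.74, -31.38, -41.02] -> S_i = -2.46 + -9.64*i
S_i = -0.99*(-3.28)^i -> [-0.99, 3.25, -10.65, 34.93, -114.59]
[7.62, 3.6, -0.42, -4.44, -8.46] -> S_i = 7.62 + -4.02*i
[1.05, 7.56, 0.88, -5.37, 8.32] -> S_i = Random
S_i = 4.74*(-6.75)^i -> [4.74, -32.0, 215.97, -1457.77, 9839.96]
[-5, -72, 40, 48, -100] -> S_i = Random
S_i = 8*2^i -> [8, 16, 32, 64, 128]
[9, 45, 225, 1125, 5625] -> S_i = 9*5^i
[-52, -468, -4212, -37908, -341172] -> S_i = -52*9^i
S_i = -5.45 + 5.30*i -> [-5.45, -0.15, 5.15, 10.45, 15.75]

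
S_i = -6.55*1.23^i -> [-6.55, -8.06, -9.91, -12.19, -14.99]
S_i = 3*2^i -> [3, 6, 12, 24, 48]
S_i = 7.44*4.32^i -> [7.44, 32.14, 138.85, 599.82, 2591.24]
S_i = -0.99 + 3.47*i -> [-0.99, 2.48, 5.95, 9.42, 12.89]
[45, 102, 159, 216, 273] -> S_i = 45 + 57*i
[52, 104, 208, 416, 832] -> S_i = 52*2^i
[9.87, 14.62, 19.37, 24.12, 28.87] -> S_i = 9.87 + 4.75*i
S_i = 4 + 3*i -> [4, 7, 10, 13, 16]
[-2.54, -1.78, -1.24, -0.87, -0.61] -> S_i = -2.54*0.70^i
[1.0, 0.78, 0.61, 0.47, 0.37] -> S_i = 1.00*0.78^i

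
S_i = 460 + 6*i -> [460, 466, 472, 478, 484]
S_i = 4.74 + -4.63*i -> [4.74, 0.11, -4.52, -9.15, -13.78]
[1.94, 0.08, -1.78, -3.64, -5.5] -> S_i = 1.94 + -1.86*i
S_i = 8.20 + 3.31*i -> [8.2, 11.51, 14.82, 18.13, 21.44]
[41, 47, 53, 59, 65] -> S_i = 41 + 6*i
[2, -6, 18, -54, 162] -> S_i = 2*-3^i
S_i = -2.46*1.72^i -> [-2.46, -4.23, -7.28, -12.52, -21.53]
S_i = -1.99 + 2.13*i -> [-1.99, 0.14, 2.27, 4.4, 6.53]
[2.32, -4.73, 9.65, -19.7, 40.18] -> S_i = 2.32*(-2.04)^i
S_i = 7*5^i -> [7, 35, 175, 875, 4375]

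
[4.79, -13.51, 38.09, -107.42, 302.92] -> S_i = 4.79*(-2.82)^i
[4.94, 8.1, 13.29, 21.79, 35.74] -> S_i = 4.94*1.64^i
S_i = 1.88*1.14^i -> [1.88, 2.14, 2.44, 2.79, 3.18]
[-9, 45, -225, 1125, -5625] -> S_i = -9*-5^i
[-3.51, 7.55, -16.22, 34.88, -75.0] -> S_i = -3.51*(-2.15)^i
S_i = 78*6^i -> [78, 468, 2808, 16848, 101088]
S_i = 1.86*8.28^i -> [1.86, 15.4, 127.52, 1055.85, 8742.47]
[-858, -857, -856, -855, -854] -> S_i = -858 + 1*i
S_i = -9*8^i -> [-9, -72, -576, -4608, -36864]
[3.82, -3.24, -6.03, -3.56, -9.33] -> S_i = Random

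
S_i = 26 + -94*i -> [26, -68, -162, -256, -350]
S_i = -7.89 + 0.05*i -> [-7.89, -7.84, -7.79, -7.74, -7.69]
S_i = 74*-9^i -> [74, -666, 5994, -53946, 485514]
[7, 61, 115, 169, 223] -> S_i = 7 + 54*i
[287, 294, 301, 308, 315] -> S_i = 287 + 7*i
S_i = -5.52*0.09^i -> [-5.52, -0.5, -0.04, -0.0, -0.0]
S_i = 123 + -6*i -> [123, 117, 111, 105, 99]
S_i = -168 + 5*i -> [-168, -163, -158, -153, -148]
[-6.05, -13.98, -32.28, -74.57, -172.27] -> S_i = -6.05*2.31^i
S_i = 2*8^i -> [2, 16, 128, 1024, 8192]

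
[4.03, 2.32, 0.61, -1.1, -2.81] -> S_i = 4.03 + -1.71*i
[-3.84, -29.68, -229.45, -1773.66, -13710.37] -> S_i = -3.84*7.73^i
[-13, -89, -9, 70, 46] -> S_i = Random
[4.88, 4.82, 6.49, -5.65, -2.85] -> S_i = Random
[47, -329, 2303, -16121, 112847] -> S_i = 47*-7^i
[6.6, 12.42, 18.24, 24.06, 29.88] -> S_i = 6.60 + 5.82*i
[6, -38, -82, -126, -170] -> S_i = 6 + -44*i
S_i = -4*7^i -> [-4, -28, -196, -1372, -9604]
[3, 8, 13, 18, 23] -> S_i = 3 + 5*i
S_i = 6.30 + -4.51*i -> [6.3, 1.79, -2.72, -7.23, -11.74]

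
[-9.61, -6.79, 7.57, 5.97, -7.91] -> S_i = Random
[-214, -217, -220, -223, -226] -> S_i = -214 + -3*i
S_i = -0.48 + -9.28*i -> [-0.48, -9.76, -19.04, -28.32, -37.6]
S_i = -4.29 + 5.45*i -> [-4.29, 1.16, 6.61, 12.06, 17.51]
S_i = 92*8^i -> [92, 736, 5888, 47104, 376832]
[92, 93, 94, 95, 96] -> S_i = 92 + 1*i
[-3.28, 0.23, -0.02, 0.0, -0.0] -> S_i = -3.28*(-0.07)^i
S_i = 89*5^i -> [89, 445, 2225, 11125, 55625]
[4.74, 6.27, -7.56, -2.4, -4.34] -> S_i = Random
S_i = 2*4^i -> [2, 8, 32, 128, 512]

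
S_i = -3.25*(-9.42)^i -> [-3.25, 30.62, -288.39, 2716.66, -25590.98]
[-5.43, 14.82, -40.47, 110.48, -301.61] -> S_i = -5.43*(-2.73)^i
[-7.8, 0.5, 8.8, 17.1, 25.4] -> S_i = -7.80 + 8.30*i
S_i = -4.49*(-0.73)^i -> [-4.49, 3.28, -2.39, 1.75, -1.28]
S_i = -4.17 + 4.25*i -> [-4.17, 0.08, 4.33, 8.58, 12.83]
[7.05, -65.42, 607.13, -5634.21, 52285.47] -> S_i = 7.05*(-9.28)^i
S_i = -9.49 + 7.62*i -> [-9.49, -1.87, 5.75, 13.37, 20.99]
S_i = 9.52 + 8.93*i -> [9.52, 18.45, 27.38, 36.31, 45.24]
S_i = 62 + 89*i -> [62, 151, 240, 329, 418]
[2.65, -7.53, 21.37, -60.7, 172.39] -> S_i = 2.65*(-2.84)^i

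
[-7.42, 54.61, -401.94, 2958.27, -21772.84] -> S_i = -7.42*(-7.36)^i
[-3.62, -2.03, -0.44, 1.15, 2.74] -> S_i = -3.62 + 1.59*i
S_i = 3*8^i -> [3, 24, 192, 1536, 12288]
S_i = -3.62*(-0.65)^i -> [-3.62, 2.35, -1.53, 0.99, -0.65]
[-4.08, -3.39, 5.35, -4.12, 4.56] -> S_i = Random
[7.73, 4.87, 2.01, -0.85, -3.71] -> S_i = 7.73 + -2.86*i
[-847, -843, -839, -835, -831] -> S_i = -847 + 4*i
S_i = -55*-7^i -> [-55, 385, -2695, 18865, -132055]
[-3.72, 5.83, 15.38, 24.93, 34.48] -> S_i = -3.72 + 9.55*i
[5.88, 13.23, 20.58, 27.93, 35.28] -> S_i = 5.88 + 7.35*i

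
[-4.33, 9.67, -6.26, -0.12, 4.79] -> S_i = Random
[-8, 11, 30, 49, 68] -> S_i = -8 + 19*i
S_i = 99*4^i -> [99, 396, 1584, 6336, 25344]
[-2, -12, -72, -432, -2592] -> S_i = -2*6^i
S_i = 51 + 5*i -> [51, 56, 61, 66, 71]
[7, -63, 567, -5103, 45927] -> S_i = 7*-9^i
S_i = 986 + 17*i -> [986, 1003, 1020, 1037, 1054]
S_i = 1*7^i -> [1, 7, 49, 343, 2401]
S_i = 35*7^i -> [35, 245, 1715, 12005, 84035]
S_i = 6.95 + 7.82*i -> [6.95, 14.77, 22.59, 30.41, 38.23]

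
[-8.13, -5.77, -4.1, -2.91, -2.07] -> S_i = -8.13*0.71^i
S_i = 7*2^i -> [7, 14, 28, 56, 112]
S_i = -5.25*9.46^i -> [-5.25, -49.67, -469.83, -4444.6, -42045.92]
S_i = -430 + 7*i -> [-430, -423, -416, -409, -402]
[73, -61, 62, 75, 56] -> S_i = Random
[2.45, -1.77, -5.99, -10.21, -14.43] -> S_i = 2.45 + -4.22*i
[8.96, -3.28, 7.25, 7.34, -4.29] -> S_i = Random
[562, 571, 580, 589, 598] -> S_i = 562 + 9*i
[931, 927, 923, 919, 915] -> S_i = 931 + -4*i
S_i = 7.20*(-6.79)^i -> [7.2, -48.89, 331.95, -2253.94, 15304.23]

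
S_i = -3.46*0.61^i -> [-3.46, -2.11, -1.29, -0.79, -0.48]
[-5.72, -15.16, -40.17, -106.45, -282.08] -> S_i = -5.72*2.65^i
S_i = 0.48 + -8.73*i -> [0.48, -8.25, -16.98, -25.71, -34.44]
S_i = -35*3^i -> [-35, -105, -315, -945, -2835]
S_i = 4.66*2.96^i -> [4.66, 13.79, 40.83, 120.85, 357.73]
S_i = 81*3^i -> [81, 243, 729, 2187, 6561]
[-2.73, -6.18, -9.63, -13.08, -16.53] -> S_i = -2.73 + -3.45*i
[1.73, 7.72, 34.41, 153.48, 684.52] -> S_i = 1.73*4.46^i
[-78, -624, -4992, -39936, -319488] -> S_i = -78*8^i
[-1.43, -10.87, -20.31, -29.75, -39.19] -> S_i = -1.43 + -9.44*i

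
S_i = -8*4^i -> [-8, -32, -128, -512, -2048]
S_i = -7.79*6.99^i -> [-7.79, -54.45, -380.62, -2660.54, -18597.14]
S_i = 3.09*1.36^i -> [3.09, 4.2, 5.72, 7.77, 10.57]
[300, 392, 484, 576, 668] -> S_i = 300 + 92*i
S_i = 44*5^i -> [44, 220, 1100, 5500, 27500]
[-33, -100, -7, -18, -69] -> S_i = Random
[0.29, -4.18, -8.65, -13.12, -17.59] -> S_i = 0.29 + -4.47*i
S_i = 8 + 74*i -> [8, 82, 156, 230, 304]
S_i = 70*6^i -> [70, 420, 2520, 15120, 90720]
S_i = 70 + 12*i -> [70, 82, 94, 106, 118]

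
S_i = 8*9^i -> [8, 72, 648, 5832, 52488]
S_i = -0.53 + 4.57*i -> [-0.53, 4.04, 8.61, 13.18, 17.75]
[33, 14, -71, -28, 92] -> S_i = Random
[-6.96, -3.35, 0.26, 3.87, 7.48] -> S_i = -6.96 + 3.61*i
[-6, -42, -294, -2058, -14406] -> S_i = -6*7^i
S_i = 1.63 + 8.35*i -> [1.63, 9.98, 18.33, 26.68, 35.03]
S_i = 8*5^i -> [8, 40, 200, 1000, 5000]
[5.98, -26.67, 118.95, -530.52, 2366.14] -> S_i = 5.98*(-4.46)^i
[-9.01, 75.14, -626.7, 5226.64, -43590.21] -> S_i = -9.01*(-8.34)^i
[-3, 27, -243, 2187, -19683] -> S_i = -3*-9^i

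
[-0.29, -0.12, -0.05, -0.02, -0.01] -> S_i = -0.29*0.41^i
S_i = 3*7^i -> [3, 21, 147, 1029, 7203]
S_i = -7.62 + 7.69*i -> [-7.62, 0.07, 7.76, 15.45, 23.14]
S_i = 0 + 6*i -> [0, 6, 12, 18, 24]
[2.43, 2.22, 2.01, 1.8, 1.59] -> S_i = 2.43 + -0.21*i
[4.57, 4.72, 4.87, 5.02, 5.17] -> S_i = 4.57 + 0.15*i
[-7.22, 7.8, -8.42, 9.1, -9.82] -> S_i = -7.22*(-1.08)^i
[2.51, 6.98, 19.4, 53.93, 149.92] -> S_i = 2.51*2.78^i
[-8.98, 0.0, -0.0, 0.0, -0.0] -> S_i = -8.98*-0.00^i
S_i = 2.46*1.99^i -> [2.46, 4.9, 9.74, 19.39, 38.58]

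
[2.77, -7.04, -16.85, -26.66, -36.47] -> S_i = 2.77 + -9.81*i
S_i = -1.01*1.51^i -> [-1.01, -1.53, -2.3, -3.48, -5.25]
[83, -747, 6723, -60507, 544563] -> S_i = 83*-9^i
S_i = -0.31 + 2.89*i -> [-0.31, 2.58, 5.47, 8.36, 11.25]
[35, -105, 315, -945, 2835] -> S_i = 35*-3^i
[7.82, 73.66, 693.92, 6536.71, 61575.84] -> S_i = 7.82*9.42^i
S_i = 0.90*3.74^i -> [0.9, 3.37, 12.59, 47.08, 176.09]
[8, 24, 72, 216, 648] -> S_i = 8*3^i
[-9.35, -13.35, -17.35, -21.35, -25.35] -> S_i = -9.35 + -4.00*i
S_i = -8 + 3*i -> [-8, -5, -2, 1, 4]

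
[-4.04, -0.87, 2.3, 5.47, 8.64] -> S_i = -4.04 + 3.17*i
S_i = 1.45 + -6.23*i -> [1.45, -4.78, -11.01, -17.24, -23.47]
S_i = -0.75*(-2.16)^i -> [-0.75, 1.62, -3.5, 7.56, -16.33]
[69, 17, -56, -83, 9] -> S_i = Random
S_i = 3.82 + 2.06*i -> [3.82, 5.88, 7.94, 10.0, 12.06]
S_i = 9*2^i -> [9, 18, 36, 72, 144]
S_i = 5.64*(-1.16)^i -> [5.64, -6.54, 7.59, -8.8, 10.21]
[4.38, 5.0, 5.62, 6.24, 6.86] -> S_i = 4.38 + 0.62*i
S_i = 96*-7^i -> [96, -672, 4704, -32928, 230496]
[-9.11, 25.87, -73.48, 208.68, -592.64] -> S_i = -9.11*(-2.84)^i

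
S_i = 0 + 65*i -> [0, 65, 130, 195, 260]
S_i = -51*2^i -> [-51, -102, -204, -408, -816]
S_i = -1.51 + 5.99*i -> [-1.51, 4.48, 10.47, 16.46, 22.45]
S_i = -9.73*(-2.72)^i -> [-9.73, 26.47, -71.99, 195.8, -532.58]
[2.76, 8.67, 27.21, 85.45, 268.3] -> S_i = 2.76*3.14^i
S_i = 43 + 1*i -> [43, 44, 45, 46, 47]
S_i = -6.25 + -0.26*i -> [-6.25, -6.51, -6.77, -7.03, -7.29]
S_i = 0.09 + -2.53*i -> [0.09, -2.44, -4.97, -7.5, -10.03]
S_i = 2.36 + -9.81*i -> [2.36, -7.45, -17.26, -27.07, -36.88]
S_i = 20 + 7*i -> [20, 27, 34, 41, 48]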